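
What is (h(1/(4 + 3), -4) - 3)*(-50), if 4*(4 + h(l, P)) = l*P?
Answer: 2500/7 ≈ 357.14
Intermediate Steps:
h(l, P) = -4 + P*l/4 (h(l, P) = -4 + (l*P)/4 = -4 + (P*l)/4 = -4 + P*l/4)
(h(1/(4 + 3), -4) - 3)*(-50) = ((-4 + (¼)*(-4)/(4 + 3)) - 3)*(-50) = ((-4 + (¼)*(-4)/7) - 3)*(-50) = ((-4 + (¼)*(-4)*(⅐)) - 3)*(-50) = ((-4 - ⅐) - 3)*(-50) = (-29/7 - 3)*(-50) = -50/7*(-50) = 2500/7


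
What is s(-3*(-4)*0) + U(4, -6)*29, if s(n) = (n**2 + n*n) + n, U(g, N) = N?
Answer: -174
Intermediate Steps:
s(n) = n + 2*n**2 (s(n) = (n**2 + n**2) + n = 2*n**2 + n = n + 2*n**2)
s(-3*(-4)*0) + U(4, -6)*29 = (-3*(-4)*0)*(1 + 2*(-3*(-4)*0)) - 6*29 = (12*0)*(1 + 2*(12*0)) - 174 = 0*(1 + 2*0) - 174 = 0*(1 + 0) - 174 = 0*1 - 174 = 0 - 174 = -174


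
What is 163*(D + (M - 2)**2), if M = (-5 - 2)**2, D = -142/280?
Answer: 50397807/140 ≈ 3.5998e+5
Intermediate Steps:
D = -71/140 (D = -142*1/280 = -71/140 ≈ -0.50714)
M = 49 (M = (-7)**2 = 49)
163*(D + (M - 2)**2) = 163*(-71/140 + (49 - 2)**2) = 163*(-71/140 + 47**2) = 163*(-71/140 + 2209) = 163*(309189/140) = 50397807/140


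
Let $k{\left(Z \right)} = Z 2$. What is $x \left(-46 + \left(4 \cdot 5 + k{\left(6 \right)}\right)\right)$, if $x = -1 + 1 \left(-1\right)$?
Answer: $28$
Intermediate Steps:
$k{\left(Z \right)} = 2 Z$
$x = -2$ ($x = -1 - 1 = -2$)
$x \left(-46 + \left(4 \cdot 5 + k{\left(6 \right)}\right)\right) = - 2 \left(-46 + \left(4 \cdot 5 + 2 \cdot 6\right)\right) = - 2 \left(-46 + \left(20 + 12\right)\right) = - 2 \left(-46 + 32\right) = \left(-2\right) \left(-14\right) = 28$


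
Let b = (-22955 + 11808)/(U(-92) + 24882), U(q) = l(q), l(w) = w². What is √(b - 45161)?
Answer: I*√50217403798138/33346 ≈ 212.51*I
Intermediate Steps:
U(q) = q²
b = -11147/33346 (b = (-22955 + 11808)/((-92)² + 24882) = -11147/(8464 + 24882) = -11147/33346 ≈ -0.33428)
√(b - 45161) = √(-11147/33346 - 45161) = √(-1505949853/33346) = I*√50217403798138/33346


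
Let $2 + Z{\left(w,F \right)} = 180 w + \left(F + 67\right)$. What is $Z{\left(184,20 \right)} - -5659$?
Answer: $38864$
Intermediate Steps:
$Z{\left(w,F \right)} = 65 + F + 180 w$ ($Z{\left(w,F \right)} = -2 + \left(180 w + \left(F + 67\right)\right) = -2 + \left(180 w + \left(67 + F\right)\right) = -2 + \left(67 + F + 180 w\right) = 65 + F + 180 w$)
$Z{\left(184,20 \right)} - -5659 = \left(65 + 20 + 180 \cdot 184\right) - -5659 = \left(65 + 20 + 33120\right) + 5659 = 33205 + 5659 = 38864$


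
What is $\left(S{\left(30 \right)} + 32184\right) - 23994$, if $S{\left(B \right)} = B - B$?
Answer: $8190$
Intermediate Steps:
$S{\left(B \right)} = 0$
$\left(S{\left(30 \right)} + 32184\right) - 23994 = \left(0 + 32184\right) - 23994 = 32184 - 23994 = 8190$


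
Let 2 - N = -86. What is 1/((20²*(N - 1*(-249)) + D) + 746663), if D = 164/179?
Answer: 179/157782041 ≈ 1.1345e-6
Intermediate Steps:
N = 88 (N = 2 - 1*(-86) = 2 + 86 = 88)
D = 164/179 (D = 164*(1/179) = 164/179 ≈ 0.91620)
1/((20²*(N - 1*(-249)) + D) + 746663) = 1/((20²*(88 - 1*(-249)) + 164/179) + 746663) = 1/((400*(88 + 249) + 164/179) + 746663) = 1/((400*337 + 164/179) + 746663) = 1/((134800 + 164/179) + 746663) = 1/(24129364/179 + 746663) = 1/(157782041/179) = 179/157782041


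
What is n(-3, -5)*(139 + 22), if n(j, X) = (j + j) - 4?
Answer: -1610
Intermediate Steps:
n(j, X) = -4 + 2*j (n(j, X) = 2*j - 4 = -4 + 2*j)
n(-3, -5)*(139 + 22) = (-4 + 2*(-3))*(139 + 22) = (-4 - 6)*161 = -10*161 = -1610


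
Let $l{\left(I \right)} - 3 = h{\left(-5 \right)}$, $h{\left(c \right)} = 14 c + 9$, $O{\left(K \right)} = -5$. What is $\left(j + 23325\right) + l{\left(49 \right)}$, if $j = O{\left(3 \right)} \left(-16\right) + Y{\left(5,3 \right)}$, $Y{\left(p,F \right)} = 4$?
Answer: $23351$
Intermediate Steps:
$h{\left(c \right)} = 9 + 14 c$
$j = 84$ ($j = \left(-5\right) \left(-16\right) + 4 = 80 + 4 = 84$)
$l{\left(I \right)} = -58$ ($l{\left(I \right)} = 3 + \left(9 + 14 \left(-5\right)\right) = 3 + \left(9 - 70\right) = 3 - 61 = -58$)
$\left(j + 23325\right) + l{\left(49 \right)} = \left(84 + 23325\right) - 58 = 23409 - 58 = 23351$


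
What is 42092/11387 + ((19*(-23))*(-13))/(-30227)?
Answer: 1207625337/344194849 ≈ 3.5086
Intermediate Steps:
42092/11387 + ((19*(-23))*(-13))/(-30227) = 42092*(1/11387) - 437*(-13)*(-1/30227) = 42092/11387 + 5681*(-1/30227) = 42092/11387 - 5681/30227 = 1207625337/344194849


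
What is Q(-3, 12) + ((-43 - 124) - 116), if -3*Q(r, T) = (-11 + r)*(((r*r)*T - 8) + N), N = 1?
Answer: 565/3 ≈ 188.33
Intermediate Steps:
Q(r, T) = -(-11 + r)*(-7 + T*r²)/3 (Q(r, T) = -(-11 + r)*(((r*r)*T - 8) + 1)/3 = -(-11 + r)*((r²*T - 8) + 1)/3 = -(-11 + r)*((T*r² - 8) + 1)/3 = -(-11 + r)*((-8 + T*r²) + 1)/3 = -(-11 + r)*(-7 + T*r²)/3)
Q(-3, 12) + ((-43 - 124) - 116) = (-77/3 + (7/3)*(-3) - ⅓*12*(-3)³ + (11/3)*12*(-3)²) + ((-43 - 124) - 116) = (-77/3 - 7 - ⅓*12*(-27) + (11/3)*12*9) + (-167 - 116) = (-77/3 - 7 + 108 + 396) - 283 = 1414/3 - 283 = 565/3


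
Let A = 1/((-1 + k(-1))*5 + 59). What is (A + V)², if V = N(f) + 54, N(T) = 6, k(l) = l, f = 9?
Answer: 8649481/2401 ≈ 3602.4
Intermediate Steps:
A = 1/49 (A = 1/((-1 - 1)*5 + 59) = 1/(-2*5 + 59) = 1/(-10 + 59) = 1/49 ≈ 0.020408)
V = 60 (V = 6 + 54 = 60)
(A + V)² = (1/49 + 60)² = (2941/49)² = 8649481/2401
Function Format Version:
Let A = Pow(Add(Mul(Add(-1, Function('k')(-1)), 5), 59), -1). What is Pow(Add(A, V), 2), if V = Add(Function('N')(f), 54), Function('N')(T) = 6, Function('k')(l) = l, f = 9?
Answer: Rational(8649481, 2401) ≈ 3602.4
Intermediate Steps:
A = Rational(1, 49) (A = Pow(Add(Mul(Add(-1, -1), 5), 59), -1) = Pow(Add(Mul(-2, 5), 59), -1) = Pow(Add(-10, 59), -1) = Pow(49, -1) = Rational(1, 49) ≈ 0.020408)
V = 60 (V = Add(6, 54) = 60)
Pow(Add(A, V), 2) = Pow(Add(Rational(1, 49), 60), 2) = Pow(Rational(2941, 49), 2) = Rational(8649481, 2401)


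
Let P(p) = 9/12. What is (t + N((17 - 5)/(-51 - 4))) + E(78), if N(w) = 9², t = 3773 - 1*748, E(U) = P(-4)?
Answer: 12427/4 ≈ 3106.8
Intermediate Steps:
P(p) = ¾ (P(p) = 9*(1/12) = ¾)
E(U) = ¾
t = 3025 (t = 3773 - 748 = 3025)
N(w) = 81
(t + N((17 - 5)/(-51 - 4))) + E(78) = (3025 + 81) + ¾ = 3106 + ¾ = 12427/4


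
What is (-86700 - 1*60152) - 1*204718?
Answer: -351570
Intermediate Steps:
(-86700 - 1*60152) - 1*204718 = (-86700 - 60152) - 204718 = -146852 - 204718 = -351570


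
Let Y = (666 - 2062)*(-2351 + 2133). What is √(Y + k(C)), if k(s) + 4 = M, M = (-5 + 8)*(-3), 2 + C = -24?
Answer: 11*√2515 ≈ 551.65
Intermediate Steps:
C = -26 (C = -2 - 24 = -26)
M = -9 (M = 3*(-3) = -9)
k(s) = -13 (k(s) = -4 - 9 = -13)
Y = 304328 (Y = -1396*(-218) = 304328)
√(Y + k(C)) = √(304328 - 13) = √304315 = 11*√2515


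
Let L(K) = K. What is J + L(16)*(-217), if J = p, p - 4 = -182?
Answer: -3650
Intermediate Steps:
p = -178 (p = 4 - 182 = -178)
J = -178
J + L(16)*(-217) = -178 + 16*(-217) = -178 - 3472 = -3650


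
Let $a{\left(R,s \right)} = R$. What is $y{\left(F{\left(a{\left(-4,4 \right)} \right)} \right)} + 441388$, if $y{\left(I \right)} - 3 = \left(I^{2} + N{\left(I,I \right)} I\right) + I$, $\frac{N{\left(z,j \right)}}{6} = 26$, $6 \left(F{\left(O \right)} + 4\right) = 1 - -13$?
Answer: $\frac{3970189}{9} \approx 4.4113 \cdot 10^{5}$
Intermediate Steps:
$F{\left(O \right)} = - \frac{5}{3}$ ($F{\left(O \right)} = -4 + \frac{1 - -13}{6} = -4 + \frac{1 + 13}{6} = -4 + \frac{1}{6} \cdot 14 = -4 + \frac{7}{3} = - \frac{5}{3}$)
$N{\left(z,j \right)} = 156$ ($N{\left(z,j \right)} = 6 \cdot 26 = 156$)
$y{\left(I \right)} = 3 + I^{2} + 157 I$ ($y{\left(I \right)} = 3 + \left(\left(I^{2} + 156 I\right) + I\right) = 3 + \left(I^{2} + 157 I\right) = 3 + I^{2} + 157 I$)
$y{\left(F{\left(a{\left(-4,4 \right)} \right)} \right)} + 441388 = \left(3 + \left(- \frac{5}{3}\right)^{2} + 157 \left(- \frac{5}{3}\right)\right) + 441388 = \left(3 + \frac{25}{9} - \frac{785}{3}\right) + 441388 = - \frac{2303}{9} + 441388 = \frac{3970189}{9}$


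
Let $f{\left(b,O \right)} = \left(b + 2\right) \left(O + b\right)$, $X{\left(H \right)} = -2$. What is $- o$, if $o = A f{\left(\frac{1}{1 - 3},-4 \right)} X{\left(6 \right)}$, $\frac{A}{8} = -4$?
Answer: $432$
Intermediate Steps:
$f{\left(b,O \right)} = \left(2 + b\right) \left(O + b\right)$
$A = -32$ ($A = 8 \left(-4\right) = -32$)
$o = -432$ ($o = - 32 \left(\left(\frac{1}{1 - 3}\right)^{2} + 2 \left(-4\right) + \frac{2}{1 - 3} - \frac{4}{1 - 3}\right) \left(-2\right) = - 32 \left(\left(\frac{1}{-2}\right)^{2} - 8 + \frac{2}{-2} - \frac{4}{-2}\right) \left(-2\right) = - 32 \left(\left(- \frac{1}{2}\right)^{2} - 8 + 2 \left(- \frac{1}{2}\right) - -2\right) \left(-2\right) = - 32 \left(\frac{1}{4} - 8 - 1 + 2\right) \left(-2\right) = \left(-32\right) \left(- \frac{27}{4}\right) \left(-2\right) = 216 \left(-2\right) = -432$)
$- o = \left(-1\right) \left(-432\right) = 432$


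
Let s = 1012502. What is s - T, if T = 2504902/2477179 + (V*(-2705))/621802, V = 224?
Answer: 779785908156957196/770157428279 ≈ 1.0125e+6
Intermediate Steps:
T = 28290386862/770157428279 (T = 2504902/2477179 + (224*(-2705))/621802 = 2504902*(1/2477179) - 605920*1/621802 = 2504902/2477179 - 302960/310901 = 28290386862/770157428279 ≈ 0.036733)
s - T = 1012502 - 1*28290386862/770157428279 = 1012502 - 28290386862/770157428279 = 779785908156957196/770157428279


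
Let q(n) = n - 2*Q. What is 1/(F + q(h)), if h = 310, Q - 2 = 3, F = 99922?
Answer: 1/100222 ≈ 9.9779e-6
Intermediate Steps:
Q = 5 (Q = 2 + 3 = 5)
q(n) = -10 + n (q(n) = n - 2*5 = n - 10 = -10 + n)
1/(F + q(h)) = 1/(99922 + (-10 + 310)) = 1/(99922 + 300) = 1/100222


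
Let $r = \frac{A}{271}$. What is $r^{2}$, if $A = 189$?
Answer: $\frac{35721}{73441} \approx 0.48639$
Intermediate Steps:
$r = \frac{189}{271} \approx 0.69742$
$r^{2} = \left(\frac{189}{271}\right)^{2} = \frac{35721}{73441}$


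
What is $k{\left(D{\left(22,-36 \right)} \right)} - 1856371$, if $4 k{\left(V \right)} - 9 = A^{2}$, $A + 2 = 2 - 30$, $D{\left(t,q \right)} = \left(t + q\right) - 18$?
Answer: $- \frac{7424575}{4} \approx -1.8561 \cdot 10^{6}$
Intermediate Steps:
$D{\left(t,q \right)} = -18 + q + t$ ($D{\left(t,q \right)} = \left(q + t\right) - 18 = -18 + q + t$)
$A = -30$ ($A = -2 + \left(2 - 30\right) = -2 - 28 = -30$)
$k{\left(V \right)} = \frac{909}{4}$ ($k{\left(V \right)} = \frac{9}{4} + \frac{\left(-30\right)^{2}}{4} = \frac{9}{4} + \frac{1}{4} \cdot 900 = \frac{9}{4} + 225 = \frac{909}{4}$)
$k{\left(D{\left(22,-36 \right)} \right)} - 1856371 = \frac{909}{4} - 1856371 = - \frac{7424575}{4}$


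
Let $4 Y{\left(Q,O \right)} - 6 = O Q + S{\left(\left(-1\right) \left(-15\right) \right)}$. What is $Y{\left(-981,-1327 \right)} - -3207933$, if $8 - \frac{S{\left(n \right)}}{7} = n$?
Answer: $3533369$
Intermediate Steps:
$S{\left(n \right)} = 56 - 7 n$
$Y{\left(Q,O \right)} = - \frac{43}{4} + \frac{O Q}{4}$ ($Y{\left(Q,O \right)} = \frac{3}{2} + \frac{O Q + \left(56 - 7 \left(\left(-1\right) \left(-15\right)\right)\right)}{4} = \frac{3}{2} + \frac{O Q + \left(56 - 105\right)}{4} = \frac{3}{2} + \frac{O Q - 49}{4} = \frac{3}{2} + \frac{-49 + O Q}{4} = \frac{3}{2} + \left(- \frac{49}{4} + \frac{O Q}{4}\right) = - \frac{43}{4} + \frac{O Q}{4}$)
$Y{\left(-981,-1327 \right)} - -3207933 = \left(- \frac{43}{4} + \frac{1}{4} \left(-1327\right) \left(-981\right)\right) - -3207933 = \left(- \frac{43}{4} + \frac{1301787}{4}\right) + 3207933 = 325436 + 3207933 = 3533369$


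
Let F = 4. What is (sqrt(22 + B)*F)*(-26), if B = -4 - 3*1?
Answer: -104*sqrt(15) ≈ -402.79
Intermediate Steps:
B = -7 (B = -4 - 3 = -7)
(sqrt(22 + B)*F)*(-26) = (sqrt(22 - 7)*4)*(-26) = (sqrt(15)*4)*(-26) = (4*sqrt(15))*(-26) = -104*sqrt(15)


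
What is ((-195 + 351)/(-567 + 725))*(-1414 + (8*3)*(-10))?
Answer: -129012/79 ≈ -1633.1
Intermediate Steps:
((-195 + 351)/(-567 + 725))*(-1414 + (8*3)*(-10)) = (156/158)*(-1414 + 24*(-10)) = (156*(1/158))*(-1414 - 240) = (78/79)*(-1654) = -129012/79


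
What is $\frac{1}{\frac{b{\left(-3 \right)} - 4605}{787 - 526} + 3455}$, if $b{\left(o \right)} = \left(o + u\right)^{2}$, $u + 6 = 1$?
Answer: $\frac{261}{897214} \approx 0.0002909$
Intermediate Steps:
$u = -5$ ($u = -6 + 1 = -5$)
$b{\left(o \right)} = \left(-5 + o\right)^{2}$ ($b{\left(o \right)} = \left(o - 5\right)^{2} = \left(-5 + o\right)^{2}$)
$\frac{1}{\frac{b{\left(-3 \right)} - 4605}{787 - 526} + 3455} = \frac{1}{\frac{\left(-5 - 3\right)^{2} - 4605}{787 - 526} + 3455} = \frac{1}{\frac{\left(-8\right)^{2} - 4605}{261} + 3455} = \frac{1}{\left(64 - 4605\right) \frac{1}{261} + 3455} = \frac{1}{\left(-4541\right) \frac{1}{261} + 3455} = \frac{1}{- \frac{4541}{261} + 3455} = \frac{1}{\frac{897214}{261}} = \frac{261}{897214}$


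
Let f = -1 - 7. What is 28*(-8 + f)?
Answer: -448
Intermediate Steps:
f = -8
28*(-8 + f) = 28*(-8 - 8) = 28*(-16) = -448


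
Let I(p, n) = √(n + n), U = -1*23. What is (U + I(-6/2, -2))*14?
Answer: -322 + 28*I ≈ -322.0 + 28.0*I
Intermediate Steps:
U = -23
I(p, n) = √2*√n (I(p, n) = √(2*n) = √2*√n)
(U + I(-6/2, -2))*14 = (-23 + √2*√(-2))*14 = (-23 + √2*(I*√2))*14 = (-23 + 2*I)*14 = -322 + 28*I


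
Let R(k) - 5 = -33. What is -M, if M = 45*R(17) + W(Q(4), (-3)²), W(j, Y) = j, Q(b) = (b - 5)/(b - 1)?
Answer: 3781/3 ≈ 1260.3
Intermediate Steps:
R(k) = -28 (R(k) = 5 - 33 = -28)
Q(b) = (-5 + b)/(-1 + b)
M = -3781/3 (M = 45*(-28) + (-5 + 4)/(-1 + 4) = -1260 - 1/3 = -1260 + (⅓)*(-1) = -1260 - ⅓ = -3781/3 ≈ -1260.3)
-M = -1*(-3781/3) = 3781/3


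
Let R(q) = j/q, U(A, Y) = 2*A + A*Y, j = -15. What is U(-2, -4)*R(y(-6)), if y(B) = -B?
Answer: -10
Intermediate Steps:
R(q) = -15/q
U(-2, -4)*R(y(-6)) = (-2*(2 - 4))*(-15/((-1*(-6)))) = (-2*(-2))*(-15/6) = 4*(-15*1/6) = 4*(-5/2) = -10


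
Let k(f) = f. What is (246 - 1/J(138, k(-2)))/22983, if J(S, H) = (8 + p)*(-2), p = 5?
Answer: 6397/597558 ≈ 0.010705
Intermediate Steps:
J(S, H) = -26 (J(S, H) = (8 + 5)*(-2) = 13*(-2) = -26)
(246 - 1/J(138, k(-2)))/22983 = (246 - 1/(-26))/22983 = (246 - 1*(-1/26))*(1/22983) = (246 + 1/26)*(1/22983) = (6397/26)*(1/22983) = 6397/597558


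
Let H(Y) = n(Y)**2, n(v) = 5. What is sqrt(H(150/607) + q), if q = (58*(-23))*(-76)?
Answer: sqrt(101409) ≈ 318.45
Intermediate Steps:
H(Y) = 25 (H(Y) = 5**2 = 25)
q = 101384 (q = -1334*(-76) = 101384)
sqrt(H(150/607) + q) = sqrt(25 + 101384) = sqrt(101409)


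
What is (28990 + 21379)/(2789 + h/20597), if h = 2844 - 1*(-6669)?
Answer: 1037450293/57454546 ≈ 18.057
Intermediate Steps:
h = 9513 (h = 2844 + 6669 = 9513)
(28990 + 21379)/(2789 + h/20597) = (28990 + 21379)/(2789 + 9513/20597) = 50369/(2789 + 9513*(1/20597)) = 50369/(2789 + 9513/20597) = 50369/(57454546/20597) = 50369*(20597/57454546) = 1037450293/57454546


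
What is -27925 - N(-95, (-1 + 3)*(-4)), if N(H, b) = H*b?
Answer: -28685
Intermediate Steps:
-27925 - N(-95, (-1 + 3)*(-4)) = -27925 - (-95)*(-1 + 3)*(-4) = -27925 - (-95)*2*(-4) = -27925 - (-95)*(-8) = -27925 - 1*760 = -27925 - 760 = -28685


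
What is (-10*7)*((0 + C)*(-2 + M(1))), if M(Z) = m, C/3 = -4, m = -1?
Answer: -2520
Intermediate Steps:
C = -12 (C = 3*(-4) = -12)
M(Z) = -1
(-10*7)*((0 + C)*(-2 + M(1))) = (-10*7)*((0 - 12)*(-2 - 1)) = -(-840)*(-3) = -70*36 = -2520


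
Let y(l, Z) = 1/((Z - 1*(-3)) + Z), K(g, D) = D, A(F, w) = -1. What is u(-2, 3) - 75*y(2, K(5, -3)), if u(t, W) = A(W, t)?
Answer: 24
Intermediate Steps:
u(t, W) = -1
y(l, Z) = 1/(3 + 2*Z) (y(l, Z) = 1/((Z + 3) + Z) = 1/((3 + Z) + Z) = 1/(3 + 2*Z))
u(-2, 3) - 75*y(2, K(5, -3)) = -1 - 75/(3 + 2*(-3)) = -1 - 75/(3 - 6) = -1 - 75/(-3) = -1 - 75*(-1/3) = -1 + 25 = 24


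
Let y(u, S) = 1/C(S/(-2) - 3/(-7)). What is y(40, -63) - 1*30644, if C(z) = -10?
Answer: -306441/10 ≈ -30644.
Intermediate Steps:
y(u, S) = -⅒ (y(u, S) = 1/(-10) = -⅒)
y(40, -63) - 1*30644 = -⅒ - 1*30644 = -⅒ - 30644 = -306441/10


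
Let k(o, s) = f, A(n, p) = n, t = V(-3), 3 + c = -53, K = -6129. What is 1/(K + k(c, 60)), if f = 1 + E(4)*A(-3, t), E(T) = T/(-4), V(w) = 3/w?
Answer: -1/6125 ≈ -0.00016327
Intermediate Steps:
c = -56 (c = -3 - 53 = -56)
t = -1 (t = 3/(-3) = 3*(-⅓) = -1)
E(T) = -T/4 (E(T) = T*(-¼) = -T/4)
f = 4 (f = 1 - ¼*4*(-3) = 1 - 1*(-3) = 1 + 3 = 4)
k(o, s) = 4
1/(K + k(c, 60)) = 1/(-6129 + 4) = 1/(-6125) = -1/6125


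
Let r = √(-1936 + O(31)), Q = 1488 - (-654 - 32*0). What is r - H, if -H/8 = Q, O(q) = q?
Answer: 17136 + I*√1905 ≈ 17136.0 + 43.646*I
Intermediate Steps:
Q = 2142 (Q = 1488 - (-654 - 1*0) = 1488 - (-654 + 0) = 1488 - 1*(-654) = 1488 + 654 = 2142)
H = -17136 (H = -8*2142 = -17136)
r = I*√1905 (r = √(-1936 + 31) = √(-1905) = I*√1905 ≈ 43.646*I)
r - H = I*√1905 - 1*(-17136) = I*√1905 + 17136 = 17136 + I*√1905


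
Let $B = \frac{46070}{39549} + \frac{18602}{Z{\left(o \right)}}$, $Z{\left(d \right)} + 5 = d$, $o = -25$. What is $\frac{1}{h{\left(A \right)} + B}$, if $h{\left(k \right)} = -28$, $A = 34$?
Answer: $- \frac{65915}{42640531} \approx -0.0015458$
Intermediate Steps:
$Z{\left(d \right)} = -5 + d$
$B = - \frac{40794911}{65915}$ ($B = \frac{46070}{39549} + \frac{18602}{-5 - 25} = 46070 \cdot \frac{1}{39549} + \frac{18602}{-30} = \frac{46070}{39549} + 18602 \left(- \frac{1}{30}\right) = \frac{46070}{39549} - \frac{9301}{15} = - \frac{40794911}{65915} \approx -618.9$)
$\frac{1}{h{\left(A \right)} + B} = \frac{1}{-28 - \frac{40794911}{65915}} = \frac{1}{- \frac{42640531}{65915}} = - \frac{65915}{42640531}$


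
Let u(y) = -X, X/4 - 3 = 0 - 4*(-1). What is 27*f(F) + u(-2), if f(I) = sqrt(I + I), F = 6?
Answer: -28 + 54*sqrt(3) ≈ 65.531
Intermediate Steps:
X = 28 (X = 12 + 4*(0 - 4*(-1)) = 12 + 4*(0 + 4) = 12 + 4*4 = 12 + 16 = 28)
f(I) = sqrt(2)*sqrt(I) (f(I) = sqrt(2*I) = sqrt(2)*sqrt(I))
u(y) = -28 (u(y) = -1*28 = -28)
27*f(F) + u(-2) = 27*(sqrt(2)*sqrt(6)) - 28 = 27*(2*sqrt(3)) - 28 = 54*sqrt(3) - 28 = -28 + 54*sqrt(3)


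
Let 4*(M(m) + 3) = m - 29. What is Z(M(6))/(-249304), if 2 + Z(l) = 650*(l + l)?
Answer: 11377/249304 ≈ 0.045635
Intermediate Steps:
M(m) = -41/4 + m/4 (M(m) = -3 + (m - 29)/4 = -3 + (-29 + m)/4 = -3 + (-29/4 + m/4) = -41/4 + m/4)
Z(l) = -2 + 1300*l (Z(l) = -2 + 650*(l + l) = -2 + 650*(2*l) = -2 + 1300*l)
Z(M(6))/(-249304) = (-2 + 1300*(-41/4 + (1/4)*6))/(-249304) = (-2 + 1300*(-41/4 + 3/2))*(-1/249304) = (-2 + 1300*(-35/4))*(-1/249304) = (-2 - 11375)*(-1/249304) = -11377*(-1/249304) = 11377/249304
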